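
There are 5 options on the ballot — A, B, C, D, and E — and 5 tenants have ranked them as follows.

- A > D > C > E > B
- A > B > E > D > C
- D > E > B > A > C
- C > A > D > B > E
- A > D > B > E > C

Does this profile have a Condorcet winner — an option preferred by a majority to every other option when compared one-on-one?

Head-to-head results (5 voters total):
A vs B: A wins 4–1.
A vs C: A wins 4–1.
A vs D: A wins 4–1.
A vs E: A wins 4–1.
B vs C: B wins 3–2.
B vs D: D wins 4–1.
B vs E: B wins 3–2.
C vs D: D wins 4–1.
C vs E: E wins 3–2.
D vs E: D wins 4–1.
A beats each rival — B (4–1), C (4–1), D (4–1), E (4–1) — so A is the Condorcet winner.

Yes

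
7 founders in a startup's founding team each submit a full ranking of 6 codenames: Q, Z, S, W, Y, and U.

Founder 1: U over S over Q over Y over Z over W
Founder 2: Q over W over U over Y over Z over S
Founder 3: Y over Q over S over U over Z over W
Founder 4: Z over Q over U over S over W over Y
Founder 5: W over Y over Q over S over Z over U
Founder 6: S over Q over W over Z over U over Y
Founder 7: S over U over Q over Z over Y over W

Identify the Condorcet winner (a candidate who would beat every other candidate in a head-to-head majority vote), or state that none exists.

Q

Head-to-head results (7 voters total):
Q vs Z: Q wins 6–1.
Q vs S: Q wins 4–3.
Q vs W: Q wins 6–1.
Q vs Y: Q wins 5–2.
Q vs U: Q wins 5–2.
Z vs S: S wins 5–2.
Z vs W: Z wins 4–3.
Z vs Y: Y wins 4–3.
Z vs U: U wins 4–3.
S vs W: S wins 5–2.
S vs Y: S wins 4–3.
S vs U: S wins 4–3.
W vs Y: W wins 4–3.
W vs U: U wins 4–3.
Y vs U: U wins 5–2.
Q beats each rival — Z (6–1), S (4–3), W (6–1), Y (5–2), U (5–2) — so Q is the Condorcet winner.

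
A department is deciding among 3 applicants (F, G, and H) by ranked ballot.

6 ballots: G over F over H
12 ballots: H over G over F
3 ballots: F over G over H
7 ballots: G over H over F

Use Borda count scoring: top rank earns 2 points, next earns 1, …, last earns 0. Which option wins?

Borda scores:
  F: 6·1 + 12·0 + 3·2 + 7·0 = 12
  G: 6·2 + 12·1 + 3·1 + 7·2 = 41
  H: 6·0 + 12·2 + 3·0 + 7·1 = 31
G has the highest total.

G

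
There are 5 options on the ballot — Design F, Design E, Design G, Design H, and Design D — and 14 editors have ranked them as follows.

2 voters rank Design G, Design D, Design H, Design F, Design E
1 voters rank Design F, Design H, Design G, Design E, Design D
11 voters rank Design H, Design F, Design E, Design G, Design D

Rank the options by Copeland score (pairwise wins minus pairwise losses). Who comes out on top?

Design H

Pairwise results:
  Design F vs Design E: Design F wins 14–0.
  Design F vs Design G: Design F wins 12–2.
  Design F vs Design H: Design H wins 13–1.
  Design F vs Design D: Design F wins 12–2.
  Design E vs Design G: Design E wins 11–3.
  Design E vs Design H: Design H wins 14–0.
  Design E vs Design D: Design E wins 12–2.
  Design G vs Design H: Design H wins 12–2.
  Design G vs Design D: Design G wins 14–0.
  Design H vs Design D: Design H wins 12–2.
Copeland scores (wins − losses):
  Design F: 3 − 1 = 2
  Design E: 2 − 2 = 0
  Design G: 1 − 3 = -2
  Design H: 4 − 0 = 4
  Design D: 0 − 4 = -4
Design H has the best Copeland score.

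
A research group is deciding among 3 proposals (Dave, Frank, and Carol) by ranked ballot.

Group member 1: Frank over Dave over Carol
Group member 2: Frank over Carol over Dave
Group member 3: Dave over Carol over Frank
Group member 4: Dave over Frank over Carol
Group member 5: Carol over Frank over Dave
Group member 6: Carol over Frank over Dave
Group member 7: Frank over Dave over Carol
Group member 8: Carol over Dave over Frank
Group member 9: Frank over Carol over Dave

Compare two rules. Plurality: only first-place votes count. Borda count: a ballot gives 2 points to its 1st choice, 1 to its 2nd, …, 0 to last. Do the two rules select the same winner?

Plurality first-place counts: Dave 2, Frank 4, Carol 3 → Frank.
Borda totals: Dave 7, Frank 11, Carol 9 → Frank.
The two rules agree on Frank.

Yes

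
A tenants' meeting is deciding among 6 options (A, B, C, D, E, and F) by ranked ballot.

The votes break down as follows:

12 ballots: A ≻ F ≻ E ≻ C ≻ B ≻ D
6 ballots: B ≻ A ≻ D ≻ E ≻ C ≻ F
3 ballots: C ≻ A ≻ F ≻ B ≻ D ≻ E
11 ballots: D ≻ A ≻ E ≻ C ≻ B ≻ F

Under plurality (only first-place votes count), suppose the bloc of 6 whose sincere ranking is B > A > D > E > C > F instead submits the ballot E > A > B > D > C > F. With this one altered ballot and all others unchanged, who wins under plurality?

First-place totals with the altered ballot: A 12, B 0, C 3, D 11, E 6, F 0.
The winner is unchanged: still A.

A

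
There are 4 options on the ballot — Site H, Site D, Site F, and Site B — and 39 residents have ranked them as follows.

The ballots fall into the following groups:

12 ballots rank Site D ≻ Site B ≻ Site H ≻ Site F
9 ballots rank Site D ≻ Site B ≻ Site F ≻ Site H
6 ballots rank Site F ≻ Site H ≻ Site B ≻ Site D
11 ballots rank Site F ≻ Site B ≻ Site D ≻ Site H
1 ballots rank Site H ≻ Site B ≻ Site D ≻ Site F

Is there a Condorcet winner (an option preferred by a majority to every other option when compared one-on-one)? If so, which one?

Site D

Head-to-head results (39 voters total):
Site H vs Site D: Site D wins 32–7.
Site H vs Site F: Site F wins 26–13.
Site H vs Site B: Site B wins 32–7.
Site D vs Site F: Site D wins 22–17.
Site D vs Site B: Site D wins 21–18.
Site F vs Site B: Site B wins 22–17.
Site D beats each rival — Site H (32–7), Site F (22–17), Site B (21–18) — so Site D is the Condorcet winner.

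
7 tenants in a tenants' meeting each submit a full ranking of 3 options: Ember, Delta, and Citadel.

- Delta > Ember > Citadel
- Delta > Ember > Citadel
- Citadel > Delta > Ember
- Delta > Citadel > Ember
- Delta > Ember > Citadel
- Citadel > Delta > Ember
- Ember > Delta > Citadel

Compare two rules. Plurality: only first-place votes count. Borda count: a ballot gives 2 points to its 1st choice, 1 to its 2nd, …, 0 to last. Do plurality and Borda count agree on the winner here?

Yes

Plurality first-place counts: Ember 1, Delta 4, Citadel 2 → Delta.
Borda totals: Ember 5, Delta 11, Citadel 5 → Delta.
The two rules agree on Delta.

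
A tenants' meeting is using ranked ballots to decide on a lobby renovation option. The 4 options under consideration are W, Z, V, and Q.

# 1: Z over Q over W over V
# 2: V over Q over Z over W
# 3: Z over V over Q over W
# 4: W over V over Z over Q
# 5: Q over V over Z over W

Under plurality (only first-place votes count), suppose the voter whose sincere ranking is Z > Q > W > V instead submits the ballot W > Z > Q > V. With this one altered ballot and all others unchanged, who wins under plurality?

W

First-place totals with the altered ballot: W 2, Z 1, V 1, Q 1.
The switch changes the winner from Z to W.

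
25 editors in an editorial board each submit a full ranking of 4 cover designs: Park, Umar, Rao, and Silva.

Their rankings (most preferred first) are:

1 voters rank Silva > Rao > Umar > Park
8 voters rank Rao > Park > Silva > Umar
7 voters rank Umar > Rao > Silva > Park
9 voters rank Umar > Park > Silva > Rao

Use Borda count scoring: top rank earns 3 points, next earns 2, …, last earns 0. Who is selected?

Umar

Borda scores:
  Park: 0 + 8·2 + 7·0 + 9·2 = 34
  Umar: 1 + 8·0 + 7·3 + 9·3 = 49
  Rao: 2 + 8·3 + 7·2 + 9·0 = 40
  Silva: 3 + 8·1 + 7·1 + 9·1 = 27
Umar has the highest total.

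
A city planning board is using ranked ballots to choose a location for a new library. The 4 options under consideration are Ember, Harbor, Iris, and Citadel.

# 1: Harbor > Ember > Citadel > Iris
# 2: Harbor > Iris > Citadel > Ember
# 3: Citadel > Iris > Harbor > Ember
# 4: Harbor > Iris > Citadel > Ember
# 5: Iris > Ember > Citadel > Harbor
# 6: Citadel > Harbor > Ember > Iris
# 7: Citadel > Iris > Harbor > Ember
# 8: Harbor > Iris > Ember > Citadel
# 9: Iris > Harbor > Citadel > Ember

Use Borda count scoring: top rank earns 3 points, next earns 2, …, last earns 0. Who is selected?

Harbor

Borda scores:
  Ember: 2 + 0 + 0 + 0 + 2 + 1 + 0 + 1 + 0 = 6
  Harbor: 3 + 3 + 1 + 3 + 0 + 2 + 1 + 3 + 2 = 18
  Iris: 0 + 2 + 2 + 2 + 3 + 0 + 2 + 2 + 3 = 16
  Citadel: 1 + 1 + 3 + 1 + 1 + 3 + 3 + 0 + 1 = 14
Harbor has the highest total.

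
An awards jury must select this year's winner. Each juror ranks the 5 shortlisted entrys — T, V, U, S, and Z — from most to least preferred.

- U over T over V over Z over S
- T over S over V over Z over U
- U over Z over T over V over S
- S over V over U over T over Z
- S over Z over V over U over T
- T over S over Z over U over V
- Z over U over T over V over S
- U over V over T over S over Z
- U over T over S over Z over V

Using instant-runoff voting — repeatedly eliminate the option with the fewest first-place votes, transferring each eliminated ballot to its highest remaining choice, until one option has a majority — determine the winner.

U

Round 1: U 4, T 2, S 2, Z 1, V 0. V has the fewest and is eliminated.
Round 2: U 4, T 2, S 2, Z 1. Z has the fewest and is eliminated.
Round 3: U 5, T 2, S 2. U has a majority.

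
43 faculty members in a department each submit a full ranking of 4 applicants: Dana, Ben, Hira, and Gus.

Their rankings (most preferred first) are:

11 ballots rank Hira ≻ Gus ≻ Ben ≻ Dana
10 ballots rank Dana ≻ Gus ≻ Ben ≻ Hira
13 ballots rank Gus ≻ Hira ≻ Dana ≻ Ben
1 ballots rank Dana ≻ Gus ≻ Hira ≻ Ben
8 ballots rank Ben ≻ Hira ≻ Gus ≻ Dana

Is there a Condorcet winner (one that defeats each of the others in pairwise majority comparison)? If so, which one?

Gus

Head-to-head results (43 voters total):
Dana vs Ben: Dana wins 24–19.
Dana vs Hira: Hira wins 32–11.
Dana vs Gus: Gus wins 32–11.
Ben vs Hira: Hira wins 25–18.
Ben vs Gus: Gus wins 35–8.
Hira vs Gus: Gus wins 24–19.
Gus beats each rival — Dana (32–11), Ben (35–8), Hira (24–19) — so Gus is the Condorcet winner.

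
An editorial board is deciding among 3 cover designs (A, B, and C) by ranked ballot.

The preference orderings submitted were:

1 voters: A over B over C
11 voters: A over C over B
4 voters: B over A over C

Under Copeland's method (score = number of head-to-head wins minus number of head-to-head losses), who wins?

A

Pairwise results:
  A vs B: A wins 12–4.
  A vs C: A wins 16–0.
  B vs C: C wins 11–5.
Copeland scores (wins − losses):
  A: 2 − 0 = 2
  B: 0 − 2 = -2
  C: 1 − 1 = 0
A has the best Copeland score.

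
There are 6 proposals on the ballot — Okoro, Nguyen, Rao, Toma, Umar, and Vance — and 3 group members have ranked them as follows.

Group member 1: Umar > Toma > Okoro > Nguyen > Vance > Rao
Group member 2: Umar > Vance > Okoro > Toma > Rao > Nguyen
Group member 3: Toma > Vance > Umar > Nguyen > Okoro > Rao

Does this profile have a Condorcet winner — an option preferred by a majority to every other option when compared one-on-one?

Yes

Head-to-head results (3 voters total):
Okoro vs Nguyen: Okoro wins 2–1.
Okoro vs Rao: Okoro wins 3–0.
Okoro vs Toma: Toma wins 2–1.
Okoro vs Umar: Umar wins 3–0.
Okoro vs Vance: Vance wins 2–1.
Nguyen vs Rao: Nguyen wins 2–1.
Nguyen vs Toma: Toma wins 3–0.
Nguyen vs Umar: Umar wins 3–0.
Nguyen vs Vance: Vance wins 2–1.
Rao vs Toma: Toma wins 3–0.
Rao vs Umar: Umar wins 3–0.
Rao vs Vance: Vance wins 3–0.
Toma vs Umar: Umar wins 2–1.
Toma vs Vance: Toma wins 2–1.
Umar vs Vance: Umar wins 2–1.
Umar beats each rival — Okoro (3–0), Nguyen (3–0), Rao (3–0), Toma (2–1), Vance (2–1) — so Umar is the Condorcet winner.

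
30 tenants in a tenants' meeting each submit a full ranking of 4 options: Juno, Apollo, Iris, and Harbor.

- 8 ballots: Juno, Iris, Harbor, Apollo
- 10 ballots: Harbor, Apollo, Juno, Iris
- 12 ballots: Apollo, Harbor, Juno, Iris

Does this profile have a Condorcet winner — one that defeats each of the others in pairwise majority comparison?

Head-to-head results (30 voters total):
Juno vs Apollo: Apollo wins 22–8.
Juno vs Iris: Juno wins 30–0.
Juno vs Harbor: Harbor wins 22–8.
Apollo vs Iris: Apollo wins 22–8.
Apollo vs Harbor: Harbor wins 18–12.
Iris vs Harbor: Harbor wins 22–8.
Harbor beats each rival — Juno (22–8), Apollo (18–12), Iris (22–8) — so Harbor is the Condorcet winner.

Yes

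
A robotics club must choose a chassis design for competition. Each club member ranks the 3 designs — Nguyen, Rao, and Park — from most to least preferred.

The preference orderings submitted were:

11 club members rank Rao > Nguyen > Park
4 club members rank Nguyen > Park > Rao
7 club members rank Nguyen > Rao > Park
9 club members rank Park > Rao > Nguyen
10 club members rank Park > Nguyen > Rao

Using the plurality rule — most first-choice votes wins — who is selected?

First-place vote totals:
  Nguyen: 11
  Rao: 11
  Park: 19
Park has the most first-place votes.

Park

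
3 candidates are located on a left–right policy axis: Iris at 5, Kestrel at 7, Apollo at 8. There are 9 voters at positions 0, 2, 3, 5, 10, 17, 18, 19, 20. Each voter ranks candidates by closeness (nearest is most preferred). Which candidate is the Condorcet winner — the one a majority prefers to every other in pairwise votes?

Apollo

With single-peaked preferences on a line, the Condorcet winner is the candidate closest to the median voter.
The median voter (position 10) is closest to Apollo at 8.
Check: Apollo vs Kestrel — voters closer to Apollo: 5 of 9.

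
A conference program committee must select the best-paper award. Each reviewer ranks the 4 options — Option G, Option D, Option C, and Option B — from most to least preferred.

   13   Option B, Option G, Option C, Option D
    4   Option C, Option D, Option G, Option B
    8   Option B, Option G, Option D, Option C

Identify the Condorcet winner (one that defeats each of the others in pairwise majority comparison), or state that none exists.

Option B

Head-to-head results (25 voters total):
Option G vs Option D: Option G wins 21–4.
Option G vs Option C: Option G wins 21–4.
Option G vs Option B: Option B wins 21–4.
Option D vs Option C: Option C wins 17–8.
Option D vs Option B: Option B wins 21–4.
Option C vs Option B: Option B wins 21–4.
Option B beats each rival — Option G (21–4), Option D (21–4), Option C (21–4) — so Option B is the Condorcet winner.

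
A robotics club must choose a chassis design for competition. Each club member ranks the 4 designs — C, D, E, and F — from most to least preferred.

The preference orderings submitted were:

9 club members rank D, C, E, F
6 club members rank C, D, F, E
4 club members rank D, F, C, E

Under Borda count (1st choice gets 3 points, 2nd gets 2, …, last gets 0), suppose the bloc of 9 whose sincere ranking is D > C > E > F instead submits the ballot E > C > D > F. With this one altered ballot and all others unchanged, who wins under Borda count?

C

Borda totals with the altered ballot: C 40, D 33, E 27, F 14.
The switch changes the winner from D to C.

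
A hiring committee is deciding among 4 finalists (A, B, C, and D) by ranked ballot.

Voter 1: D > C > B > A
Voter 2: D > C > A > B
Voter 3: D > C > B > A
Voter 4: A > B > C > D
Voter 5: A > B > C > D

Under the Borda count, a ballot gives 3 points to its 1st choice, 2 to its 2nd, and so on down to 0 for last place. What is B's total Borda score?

6

Borda scores:
  A: 0 + 1 + 0 + 3 + 3 = 7
  B: 1 + 0 + 1 + 2 + 2 = 6
  C: 2 + 2 + 2 + 1 + 1 = 8
  D: 3 + 3 + 3 + 0 + 0 = 9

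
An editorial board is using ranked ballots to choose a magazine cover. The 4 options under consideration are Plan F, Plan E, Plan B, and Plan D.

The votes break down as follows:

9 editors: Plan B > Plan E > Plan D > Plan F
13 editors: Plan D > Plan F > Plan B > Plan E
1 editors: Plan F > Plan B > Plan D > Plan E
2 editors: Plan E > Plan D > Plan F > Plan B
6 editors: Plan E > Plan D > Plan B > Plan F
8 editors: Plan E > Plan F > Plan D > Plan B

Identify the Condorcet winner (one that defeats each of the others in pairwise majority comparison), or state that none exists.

Head-to-head results (39 voters total):
Plan F vs Plan E: Plan E wins 25–14.
Plan F vs Plan B: Plan F wins 24–15.
Plan F vs Plan D: Plan D wins 30–9.
Plan E vs Plan B: Plan B wins 23–16.
Plan E vs Plan D: Plan E wins 25–14.
Plan B vs Plan D: Plan D wins 29–10.
No candidate beats all others: Plan F beats Plan B beats Plan E beats Plan F, a majority cycle.

There is no Condorcet winner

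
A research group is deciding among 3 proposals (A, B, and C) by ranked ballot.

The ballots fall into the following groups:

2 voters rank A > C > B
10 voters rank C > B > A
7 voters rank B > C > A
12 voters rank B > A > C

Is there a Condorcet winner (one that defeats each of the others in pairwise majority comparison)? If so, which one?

Head-to-head results (31 voters total):
A vs B: B wins 29–2.
A vs C: C wins 17–14.
B vs C: B wins 19–12.
B beats each rival — A (29–2), C (19–12) — so B is the Condorcet winner.

B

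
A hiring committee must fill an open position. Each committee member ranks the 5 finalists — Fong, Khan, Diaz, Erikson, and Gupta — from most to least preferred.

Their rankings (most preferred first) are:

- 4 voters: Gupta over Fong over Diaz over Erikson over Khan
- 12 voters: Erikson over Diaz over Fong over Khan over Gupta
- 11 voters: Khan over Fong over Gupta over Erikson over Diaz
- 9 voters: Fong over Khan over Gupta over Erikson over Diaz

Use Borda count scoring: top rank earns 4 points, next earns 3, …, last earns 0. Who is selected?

Borda scores:
  Fong: 4·3 + 12·2 + 11·3 + 9·4 = 105
  Khan: 4·0 + 12·1 + 11·4 + 9·3 = 83
  Diaz: 4·2 + 12·3 + 11·0 + 9·0 = 44
  Erikson: 4·1 + 12·4 + 11·1 + 9·1 = 72
  Gupta: 4·4 + 12·0 + 11·2 + 9·2 = 56
Fong has the highest total.

Fong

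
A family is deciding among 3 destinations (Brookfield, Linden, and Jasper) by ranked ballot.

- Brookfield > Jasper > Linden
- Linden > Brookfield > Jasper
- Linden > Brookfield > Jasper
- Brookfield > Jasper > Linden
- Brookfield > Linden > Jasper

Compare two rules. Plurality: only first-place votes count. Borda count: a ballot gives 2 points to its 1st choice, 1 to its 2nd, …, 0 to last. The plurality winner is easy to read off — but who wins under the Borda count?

Brookfield

Plurality first-place counts: Brookfield 3, Linden 2, Jasper 0 → Brookfield.
Borda totals: Brookfield 8, Linden 5, Jasper 2 → Brookfield.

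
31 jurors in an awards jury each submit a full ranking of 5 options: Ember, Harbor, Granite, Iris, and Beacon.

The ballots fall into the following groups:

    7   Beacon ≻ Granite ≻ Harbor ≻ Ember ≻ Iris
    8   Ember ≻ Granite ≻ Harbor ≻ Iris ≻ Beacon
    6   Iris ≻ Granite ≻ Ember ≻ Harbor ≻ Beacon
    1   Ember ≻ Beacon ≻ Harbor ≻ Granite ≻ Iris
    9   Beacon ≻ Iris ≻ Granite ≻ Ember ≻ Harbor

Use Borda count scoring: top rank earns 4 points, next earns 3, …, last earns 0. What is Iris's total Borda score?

59

Borda scores:
  Ember: 7·1 + 8·4 + 6·2 + 4 + 9·1 = 64
  Harbor: 7·2 + 8·2 + 6·1 + 2 + 9·0 = 38
  Granite: 7·3 + 8·3 + 6·3 + 1 + 9·2 = 82
  Iris: 7·0 + 8·1 + 6·4 + 0 + 9·3 = 59
  Beacon: 7·4 + 8·0 + 6·0 + 3 + 9·4 = 67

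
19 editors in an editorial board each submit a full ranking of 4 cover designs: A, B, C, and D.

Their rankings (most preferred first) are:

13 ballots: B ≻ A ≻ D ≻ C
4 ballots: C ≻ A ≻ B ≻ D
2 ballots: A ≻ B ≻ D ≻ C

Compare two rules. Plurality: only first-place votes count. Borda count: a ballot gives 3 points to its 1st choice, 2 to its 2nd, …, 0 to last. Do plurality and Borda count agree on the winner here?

Yes

Plurality first-place counts: A 2, B 13, C 4, D 0 → B.
Borda totals: A 40, B 47, C 12, D 15 → B.
The two rules agree on B.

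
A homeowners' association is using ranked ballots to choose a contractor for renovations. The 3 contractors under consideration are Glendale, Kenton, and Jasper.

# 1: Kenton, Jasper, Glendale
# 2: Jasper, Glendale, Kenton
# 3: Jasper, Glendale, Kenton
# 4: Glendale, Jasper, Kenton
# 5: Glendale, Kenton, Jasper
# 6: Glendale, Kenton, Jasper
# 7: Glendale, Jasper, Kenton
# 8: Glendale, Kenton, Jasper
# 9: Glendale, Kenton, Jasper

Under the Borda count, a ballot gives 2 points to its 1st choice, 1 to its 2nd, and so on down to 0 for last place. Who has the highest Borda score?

Borda scores:
  Glendale: 0 + 1 + 1 + 2 + 2 + 2 + 2 + 2 + 2 = 14
  Kenton: 2 + 0 + 0 + 0 + 1 + 1 + 0 + 1 + 1 = 6
  Jasper: 1 + 2 + 2 + 1 + 0 + 0 + 1 + 0 + 0 = 7
Glendale has the highest total.

Glendale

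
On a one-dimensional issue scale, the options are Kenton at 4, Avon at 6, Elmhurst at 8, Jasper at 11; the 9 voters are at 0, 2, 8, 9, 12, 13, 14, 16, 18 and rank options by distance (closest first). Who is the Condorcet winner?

With single-peaked preferences on a line, the Condorcet winner is the candidate closest to the median voter.
The median voter (position 12) is closest to Jasper at 11.
Check: Jasper vs Elmhurst — voters closer to Jasper: 5 of 9.

Jasper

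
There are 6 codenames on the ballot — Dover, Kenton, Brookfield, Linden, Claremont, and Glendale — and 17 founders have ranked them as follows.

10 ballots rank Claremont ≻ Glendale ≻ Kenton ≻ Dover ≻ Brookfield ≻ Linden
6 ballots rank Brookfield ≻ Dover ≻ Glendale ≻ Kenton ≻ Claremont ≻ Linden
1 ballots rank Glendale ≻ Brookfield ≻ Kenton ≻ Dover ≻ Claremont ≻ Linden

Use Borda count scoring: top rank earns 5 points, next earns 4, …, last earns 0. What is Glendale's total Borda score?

Borda scores:
  Dover: 10·2 + 6·4 + 2 = 46
  Kenton: 10·3 + 6·2 + 3 = 45
  Brookfield: 10·1 + 6·5 + 4 = 44
  Linden: 10·0 + 6·0 + 0 = 0
  Claremont: 10·5 + 6·1 + 1 = 57
  Glendale: 10·4 + 6·3 + 5 = 63

63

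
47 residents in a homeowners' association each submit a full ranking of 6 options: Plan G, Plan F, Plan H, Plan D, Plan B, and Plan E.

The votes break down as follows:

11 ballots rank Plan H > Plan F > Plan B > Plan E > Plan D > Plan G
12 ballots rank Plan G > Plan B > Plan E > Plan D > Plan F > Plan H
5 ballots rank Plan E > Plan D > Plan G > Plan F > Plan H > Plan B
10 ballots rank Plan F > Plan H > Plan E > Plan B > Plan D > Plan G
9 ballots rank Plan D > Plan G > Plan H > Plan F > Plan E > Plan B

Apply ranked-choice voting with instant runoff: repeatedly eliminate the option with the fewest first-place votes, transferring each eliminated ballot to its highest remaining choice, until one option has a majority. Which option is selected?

Round 1: Plan G 12, Plan H 11, Plan F 10, Plan D 9, Plan E 5, Plan B 0. Plan B has the fewest and is eliminated.
Round 2: Plan G 12, Plan H 11, Plan F 10, Plan D 9, Plan E 5. Plan E has the fewest and is eliminated.
Round 3: Plan D 14, Plan G 12, Plan H 11, Plan F 10. Plan F has the fewest and is eliminated.
Round 4: Plan H 21, Plan D 14, Plan G 12. Plan G has the fewest and is eliminated.
Round 5: Plan D 26, Plan H 21. Plan D has a majority.

Plan D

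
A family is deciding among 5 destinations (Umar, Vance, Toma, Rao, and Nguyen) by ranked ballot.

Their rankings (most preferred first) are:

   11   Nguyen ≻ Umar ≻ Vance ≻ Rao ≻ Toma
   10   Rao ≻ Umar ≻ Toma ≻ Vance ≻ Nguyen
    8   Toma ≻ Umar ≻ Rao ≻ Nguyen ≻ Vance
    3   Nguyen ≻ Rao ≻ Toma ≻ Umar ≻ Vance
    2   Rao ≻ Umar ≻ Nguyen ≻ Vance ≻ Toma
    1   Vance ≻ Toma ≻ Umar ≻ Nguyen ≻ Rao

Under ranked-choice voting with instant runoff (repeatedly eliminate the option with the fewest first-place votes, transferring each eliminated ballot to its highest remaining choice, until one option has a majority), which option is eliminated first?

Umar

Round 1: Nguyen 14, Rao 12, Toma 8, Vance 1, Umar 0. Umar has the fewest and is eliminated.
Round 2: Nguyen 14, Rao 12, Toma 8, Vance 1. Vance has the fewest and is eliminated.
Round 3: Nguyen 14, Rao 12, Toma 9. Toma has the fewest and is eliminated.
Round 4: Rao 20, Nguyen 15. Rao has a majority.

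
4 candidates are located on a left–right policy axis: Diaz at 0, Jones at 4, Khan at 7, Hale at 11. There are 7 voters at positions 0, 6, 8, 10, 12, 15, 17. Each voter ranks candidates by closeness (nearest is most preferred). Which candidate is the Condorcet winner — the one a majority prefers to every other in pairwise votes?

With single-peaked preferences on a line, the Condorcet winner is the candidate closest to the median voter.
The median voter (position 10) is closest to Hale at 11.
Check: Hale vs Khan — voters closer to Hale: 4 of 7.

Hale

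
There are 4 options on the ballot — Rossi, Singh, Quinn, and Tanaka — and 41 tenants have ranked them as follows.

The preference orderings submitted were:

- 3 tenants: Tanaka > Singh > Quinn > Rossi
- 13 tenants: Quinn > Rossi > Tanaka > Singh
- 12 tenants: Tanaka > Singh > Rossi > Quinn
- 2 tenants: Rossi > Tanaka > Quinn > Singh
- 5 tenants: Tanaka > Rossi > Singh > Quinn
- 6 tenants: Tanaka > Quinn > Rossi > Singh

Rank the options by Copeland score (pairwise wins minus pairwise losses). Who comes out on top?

Pairwise results:
  Rossi vs Singh: Rossi wins 26–15.
  Rossi vs Quinn: Quinn wins 22–19.
  Rossi vs Tanaka: Tanaka wins 26–15.
  Singh vs Quinn: Quinn wins 21–20.
  Singh vs Tanaka: Tanaka wins 41–0.
  Quinn vs Tanaka: Tanaka wins 28–13.
Copeland scores (wins − losses):
  Rossi: 1 − 2 = -1
  Singh: 0 − 3 = -3
  Quinn: 2 − 1 = 1
  Tanaka: 3 − 0 = 3
Tanaka has the best Copeland score.

Tanaka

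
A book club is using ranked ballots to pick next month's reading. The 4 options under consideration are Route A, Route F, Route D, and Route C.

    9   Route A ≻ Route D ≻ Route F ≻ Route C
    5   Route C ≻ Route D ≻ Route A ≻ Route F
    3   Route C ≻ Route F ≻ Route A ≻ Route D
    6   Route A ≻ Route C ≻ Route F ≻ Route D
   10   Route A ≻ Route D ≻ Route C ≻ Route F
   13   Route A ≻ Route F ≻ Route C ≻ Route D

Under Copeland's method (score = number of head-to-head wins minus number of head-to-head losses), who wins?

Pairwise results:
  Route A vs Route F: Route A wins 43–3.
  Route A vs Route D: Route A wins 41–5.
  Route A vs Route C: Route A wins 38–8.
  Route F vs Route D: Route D wins 24–22.
  Route F vs Route C: Route C wins 24–22.
  Route D vs Route C: Route C wins 27–19.
Copeland scores (wins − losses):
  Route A: 3 − 0 = 3
  Route F: 0 − 3 = -3
  Route D: 1 − 2 = -1
  Route C: 2 − 1 = 1
Route A has the best Copeland score.

Route A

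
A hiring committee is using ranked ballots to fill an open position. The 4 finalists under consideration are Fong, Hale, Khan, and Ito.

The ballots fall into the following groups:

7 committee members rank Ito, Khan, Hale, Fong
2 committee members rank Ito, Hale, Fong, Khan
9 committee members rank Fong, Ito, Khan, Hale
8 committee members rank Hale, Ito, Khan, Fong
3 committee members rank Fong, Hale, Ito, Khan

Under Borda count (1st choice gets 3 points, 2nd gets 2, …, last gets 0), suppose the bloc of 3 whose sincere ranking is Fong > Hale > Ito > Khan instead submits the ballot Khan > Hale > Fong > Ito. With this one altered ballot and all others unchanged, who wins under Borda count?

Borda totals with the altered ballot: Fong 32, Hale 41, Khan 40, Ito 61.
The winner is unchanged: still Ito.

Ito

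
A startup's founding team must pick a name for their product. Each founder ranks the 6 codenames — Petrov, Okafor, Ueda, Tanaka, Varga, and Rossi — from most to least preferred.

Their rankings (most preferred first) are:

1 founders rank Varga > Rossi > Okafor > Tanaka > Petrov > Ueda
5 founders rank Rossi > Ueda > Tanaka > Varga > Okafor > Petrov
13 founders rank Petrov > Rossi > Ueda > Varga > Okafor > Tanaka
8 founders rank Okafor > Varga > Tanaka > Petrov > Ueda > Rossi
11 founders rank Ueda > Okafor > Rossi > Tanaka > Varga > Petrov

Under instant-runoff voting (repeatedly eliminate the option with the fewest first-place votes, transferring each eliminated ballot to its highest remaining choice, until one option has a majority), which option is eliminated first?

Tanaka

Round 1: Petrov 13, Ueda 11, Okafor 8, Rossi 5, Varga 1, Tanaka 0. Tanaka has the fewest and is eliminated.
Round 2: Petrov 13, Ueda 11, Okafor 8, Rossi 5, Varga 1. Varga has the fewest and is eliminated.
Round 3: Petrov 13, Ueda 11, Okafor 8, Rossi 6. Rossi has the fewest and is eliminated.
Round 4: Ueda 16, Petrov 13, Okafor 9. Okafor has the fewest and is eliminated.
Round 5: Petrov 22, Ueda 16. Petrov has a majority.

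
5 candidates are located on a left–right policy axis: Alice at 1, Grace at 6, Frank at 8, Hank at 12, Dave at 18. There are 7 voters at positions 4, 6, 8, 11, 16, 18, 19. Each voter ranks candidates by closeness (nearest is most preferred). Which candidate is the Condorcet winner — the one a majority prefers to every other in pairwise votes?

Hank

With single-peaked preferences on a line, the Condorcet winner is the candidate closest to the median voter.
The median voter (position 11) is closest to Hank at 12.
Check: Hank vs Dave — voters closer to Hank: 4 of 7.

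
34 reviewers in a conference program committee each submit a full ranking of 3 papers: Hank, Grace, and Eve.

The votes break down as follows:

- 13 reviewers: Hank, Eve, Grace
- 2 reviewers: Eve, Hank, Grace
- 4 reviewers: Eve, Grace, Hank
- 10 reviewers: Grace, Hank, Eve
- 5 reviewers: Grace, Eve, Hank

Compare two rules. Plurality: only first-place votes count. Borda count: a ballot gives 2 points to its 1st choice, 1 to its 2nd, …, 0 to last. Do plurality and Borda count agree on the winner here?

No

Plurality first-place counts: Hank 13, Grace 15, Eve 6 → Grace.
Borda totals: Hank 38, Grace 34, Eve 30 → Hank.
The two rules disagree: plurality picks Grace, Borda picks Hank.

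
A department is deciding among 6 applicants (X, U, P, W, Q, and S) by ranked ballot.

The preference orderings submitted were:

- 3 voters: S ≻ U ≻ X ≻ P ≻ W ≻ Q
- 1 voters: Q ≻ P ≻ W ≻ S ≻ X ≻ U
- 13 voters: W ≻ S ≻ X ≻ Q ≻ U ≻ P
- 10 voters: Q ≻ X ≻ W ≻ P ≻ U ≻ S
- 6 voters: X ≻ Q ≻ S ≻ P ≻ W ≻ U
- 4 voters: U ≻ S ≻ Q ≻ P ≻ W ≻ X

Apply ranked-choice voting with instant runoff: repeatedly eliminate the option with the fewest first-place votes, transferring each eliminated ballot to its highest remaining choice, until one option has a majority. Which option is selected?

Round 1: W 13, Q 11, X 6, U 4, S 3, P 0. P has the fewest and is eliminated.
Round 2: W 13, Q 11, X 6, U 4, S 3. S has the fewest and is eliminated.
Round 3: W 13, Q 11, U 7, X 6. X has the fewest and is eliminated.
Round 4: Q 17, W 13, U 7. U has the fewest and is eliminated.
Round 5: Q 21, W 16. Q has a majority.

Q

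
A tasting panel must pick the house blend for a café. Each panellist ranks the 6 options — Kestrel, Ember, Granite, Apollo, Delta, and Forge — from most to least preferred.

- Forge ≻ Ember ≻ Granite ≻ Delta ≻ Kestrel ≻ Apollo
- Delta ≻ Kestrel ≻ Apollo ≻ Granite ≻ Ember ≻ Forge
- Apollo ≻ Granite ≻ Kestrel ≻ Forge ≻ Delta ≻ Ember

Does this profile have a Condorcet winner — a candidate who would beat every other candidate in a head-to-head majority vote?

No

Head-to-head results (3 voters total):
Kestrel vs Ember: Kestrel wins 2–1.
Kestrel vs Granite: Granite wins 2–1.
Kestrel vs Apollo: Kestrel wins 2–1.
Kestrel vs Delta: Delta wins 2–1.
Kestrel vs Forge: Kestrel wins 2–1.
Ember vs Granite: Granite wins 2–1.
Ember vs Apollo: Apollo wins 2–1.
Ember vs Delta: Delta wins 2–1.
Ember vs Forge: Forge wins 2–1.
Granite vs Apollo: Apollo wins 2–1.
Granite vs Delta: Granite wins 2–1.
Granite vs Forge: Granite wins 2–1.
Apollo vs Delta: Delta wins 2–1.
Apollo vs Forge: Apollo wins 2–1.
Delta vs Forge: Forge wins 2–1.
No candidate beats all others: Kestrel beats Apollo beats Granite beats Kestrel, a majority cycle.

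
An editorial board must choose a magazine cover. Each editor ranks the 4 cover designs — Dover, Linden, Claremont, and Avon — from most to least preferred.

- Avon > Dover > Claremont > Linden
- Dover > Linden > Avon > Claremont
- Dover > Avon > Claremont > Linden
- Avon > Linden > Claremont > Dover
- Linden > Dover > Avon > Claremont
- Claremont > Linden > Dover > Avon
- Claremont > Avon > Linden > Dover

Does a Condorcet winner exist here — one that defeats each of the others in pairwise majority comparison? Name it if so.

No Condorcet winner

Head-to-head results (7 voters total):
Dover vs Linden: Linden wins 4–3.
Dover vs Claremont: Dover wins 4–3.
Dover vs Avon: Dover wins 4–3.
Linden vs Claremont: Claremont wins 4–3.
Linden vs Avon: Avon wins 4–3.
Claremont vs Avon: Avon wins 5–2.
No candidate beats all others: Dover beats Claremont beats Linden beats Dover, a majority cycle.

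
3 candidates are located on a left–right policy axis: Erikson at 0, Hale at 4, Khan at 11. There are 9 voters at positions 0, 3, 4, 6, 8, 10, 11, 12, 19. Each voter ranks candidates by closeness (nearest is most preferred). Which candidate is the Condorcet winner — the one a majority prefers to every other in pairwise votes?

Khan

With single-peaked preferences on a line, the Condorcet winner is the candidate closest to the median voter.
The median voter (position 8) is closest to Khan at 11.
Check: Khan vs Hale — voters closer to Khan: 5 of 9.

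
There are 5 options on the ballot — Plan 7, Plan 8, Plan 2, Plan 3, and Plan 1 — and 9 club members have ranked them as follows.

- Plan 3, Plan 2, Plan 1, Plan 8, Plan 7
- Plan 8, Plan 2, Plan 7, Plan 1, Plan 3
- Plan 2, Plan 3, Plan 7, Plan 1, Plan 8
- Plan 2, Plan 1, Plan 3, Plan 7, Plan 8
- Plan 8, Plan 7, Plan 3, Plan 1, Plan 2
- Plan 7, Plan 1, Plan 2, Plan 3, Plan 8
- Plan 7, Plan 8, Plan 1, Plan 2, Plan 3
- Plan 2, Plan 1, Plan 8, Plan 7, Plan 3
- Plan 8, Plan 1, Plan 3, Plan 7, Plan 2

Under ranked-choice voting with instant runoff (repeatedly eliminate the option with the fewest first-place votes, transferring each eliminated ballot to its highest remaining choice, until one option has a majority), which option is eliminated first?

Plan 1

Round 1: Plan 8 3, Plan 2 3, Plan 7 2, Plan 3 1, Plan 1 0. Plan 1 has the fewest and is eliminated.
Round 2: Plan 8 3, Plan 2 3, Plan 7 2, Plan 3 1. Plan 3 has the fewest and is eliminated.
Round 3: Plan 2 4, Plan 8 3, Plan 7 2. Plan 7 has the fewest and is eliminated.
Round 4: Plan 2 5, Plan 8 4. Plan 2 has a majority.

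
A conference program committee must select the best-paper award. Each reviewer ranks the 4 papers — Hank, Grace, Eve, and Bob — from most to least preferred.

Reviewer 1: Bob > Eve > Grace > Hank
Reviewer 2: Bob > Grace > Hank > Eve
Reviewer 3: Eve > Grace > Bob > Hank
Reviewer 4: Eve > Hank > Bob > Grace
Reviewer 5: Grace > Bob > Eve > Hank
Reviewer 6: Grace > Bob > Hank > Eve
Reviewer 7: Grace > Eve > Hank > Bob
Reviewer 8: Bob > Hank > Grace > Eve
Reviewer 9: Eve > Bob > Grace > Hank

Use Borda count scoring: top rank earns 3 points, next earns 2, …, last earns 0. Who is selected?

Bob

Borda scores:
  Hank: 0 + 1 + 0 + 2 + 0 + 1 + 1 + 2 + 0 = 7
  Grace: 1 + 2 + 2 + 0 + 3 + 3 + 3 + 1 + 1 = 16
  Eve: 2 + 0 + 3 + 3 + 1 + 0 + 2 + 0 + 3 = 14
  Bob: 3 + 3 + 1 + 1 + 2 + 2 + 0 + 3 + 2 = 17
Bob has the highest total.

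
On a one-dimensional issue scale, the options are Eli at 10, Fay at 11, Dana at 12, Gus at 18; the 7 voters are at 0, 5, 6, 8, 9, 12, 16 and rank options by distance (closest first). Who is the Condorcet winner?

Eli

With single-peaked preferences on a line, the Condorcet winner is the candidate closest to the median voter.
The median voter (position 8) is closest to Eli at 10.
Check: Eli vs Dana — voters closer to Eli: 5 of 7.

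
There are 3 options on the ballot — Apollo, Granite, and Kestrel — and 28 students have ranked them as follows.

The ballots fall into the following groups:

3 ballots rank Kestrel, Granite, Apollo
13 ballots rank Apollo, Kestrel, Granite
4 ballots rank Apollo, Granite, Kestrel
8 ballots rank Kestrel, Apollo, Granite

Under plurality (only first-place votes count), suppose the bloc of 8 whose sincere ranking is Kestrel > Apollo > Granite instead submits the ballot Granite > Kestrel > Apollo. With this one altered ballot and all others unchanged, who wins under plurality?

Apollo

First-place totals with the altered ballot: Apollo 17, Granite 8, Kestrel 3.
The winner is unchanged: still Apollo.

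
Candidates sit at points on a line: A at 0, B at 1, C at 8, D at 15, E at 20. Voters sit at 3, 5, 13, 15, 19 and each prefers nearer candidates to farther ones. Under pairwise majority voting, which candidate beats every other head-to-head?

With single-peaked preferences on a line, the Condorcet winner is the candidate closest to the median voter.
The median voter (position 13) is closest to D at 15.
Check: D vs E — voters closer to D: 4 of 5.

D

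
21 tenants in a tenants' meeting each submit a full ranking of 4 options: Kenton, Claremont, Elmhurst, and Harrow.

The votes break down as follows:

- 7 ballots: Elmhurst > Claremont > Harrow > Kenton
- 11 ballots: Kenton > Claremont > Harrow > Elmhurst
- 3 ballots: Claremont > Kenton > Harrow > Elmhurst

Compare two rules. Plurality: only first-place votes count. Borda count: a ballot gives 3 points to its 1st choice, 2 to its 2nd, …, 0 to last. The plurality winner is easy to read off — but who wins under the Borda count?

Claremont

Plurality first-place counts: Kenton 11, Claremont 3, Elmhurst 7, Harrow 0 → Kenton.
Borda totals: Kenton 39, Claremont 45, Elmhurst 21, Harrow 21 → Claremont.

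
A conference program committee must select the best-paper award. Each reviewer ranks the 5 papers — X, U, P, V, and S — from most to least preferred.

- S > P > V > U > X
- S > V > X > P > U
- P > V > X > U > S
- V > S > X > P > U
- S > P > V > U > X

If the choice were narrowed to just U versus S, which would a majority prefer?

Ballots ranking U above S: 1.
Ballots ranking S above U: 4.
S wins the head-to-head, 4–1.

S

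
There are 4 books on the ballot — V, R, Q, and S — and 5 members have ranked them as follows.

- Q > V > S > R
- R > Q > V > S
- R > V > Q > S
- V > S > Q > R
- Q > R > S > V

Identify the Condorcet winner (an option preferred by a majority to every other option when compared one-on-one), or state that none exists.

Q

Head-to-head results (5 voters total):
V vs R: R wins 3–2.
V vs Q: Q wins 3–2.
V vs S: V wins 4–1.
R vs Q: Q wins 3–2.
R vs S: R wins 3–2.
Q vs S: Q wins 4–1.
Q beats each rival — V (3–2), R (3–2), S (4–1) — so Q is the Condorcet winner.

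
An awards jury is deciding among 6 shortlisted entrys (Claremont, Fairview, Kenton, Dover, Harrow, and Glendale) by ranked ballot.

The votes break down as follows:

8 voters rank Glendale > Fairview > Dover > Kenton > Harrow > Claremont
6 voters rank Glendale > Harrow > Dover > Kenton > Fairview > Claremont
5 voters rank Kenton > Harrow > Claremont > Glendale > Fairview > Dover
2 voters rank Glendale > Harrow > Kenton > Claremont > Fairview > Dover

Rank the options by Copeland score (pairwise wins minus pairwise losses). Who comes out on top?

Glendale

Pairwise results:
  Claremont vs Fairview: Fairview wins 14–7.
  Claremont vs Kenton: Kenton wins 21–0.
  Claremont vs Dover: Dover wins 14–7.
  Claremont vs Harrow: Harrow wins 21–0.
  Claremont vs Glendale: Glendale wins 16–5.
  Fairview vs Kenton: Kenton wins 13–8.
  Fairview vs Dover: Fairview wins 15–6.
  Fairview vs Harrow: Harrow wins 13–8.
  Fairview vs Glendale: Glendale wins 21–0.
  Kenton vs Dover: Dover wins 14–7.
  Kenton vs Harrow: Kenton wins 13–8.
  Kenton vs Glendale: Glendale wins 16–5.
  Dover vs Harrow: Harrow wins 13–8.
  Dover vs Glendale: Glendale wins 21–0.
  Harrow vs Glendale: Glendale wins 16–5.
Copeland scores (wins − losses):
  Claremont: 0 − 5 = -5
  Fairview: 2 − 3 = -1
  Kenton: 3 − 2 = 1
  Dover: 2 − 3 = -1
  Harrow: 3 − 2 = 1
  Glendale: 5 − 0 = 5
Glendale has the best Copeland score.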